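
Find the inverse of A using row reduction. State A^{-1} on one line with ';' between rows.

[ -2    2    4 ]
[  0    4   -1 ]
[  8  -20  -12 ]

inverse = [17/2 7 9/4; 1 1 1/4; 4 3 1]

Gauss-Jordan on [A | I]:
R1 <- (1/-2)*R1:  [    1    -1    -2  |  -1/2     0     0 ]
R3 <- R3 - (8)*R1:  [   0  -12    4  |    4    0    1 ]
R2 <- (1/4)*R2:  [    0     1  -1/4  |     0   1/4     0 ]
R1 <- R1 - (-1)*R2:  [    1     0  -9/4  |  -1/2   1/4     0 ]
R3 <- R3 - (-12)*R2:  [ 0  0  1  |  4  3  1 ]
R1 <- R1 - (-9/4)*R3:  [    1     0     0  |  17/2     7   9/4 ]
R2 <- R2 - (-1/4)*R3:  [   0    1    0  |    1    1  1/4 ]
Right block of [I | A^{-1}] is the inverse:
[ 17/2  7  9/4 ]
[    1  1  1/4 ]
[    4  3    1 ]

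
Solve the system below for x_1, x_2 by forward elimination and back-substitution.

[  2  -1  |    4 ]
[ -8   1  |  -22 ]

(3, 2)

Forward elimination on [A|b]:
R2 <- R2 - (-4)*R1:  [  0  -3  -6 ]
Row echelon form:
[ 2  -1  |   4 ]
[ 0  -3  |  -6 ]
Back-substitution:
x_2 = (-6) / -3 = 2
x_1 = (4 - (-1)*(2)) / 2 = 3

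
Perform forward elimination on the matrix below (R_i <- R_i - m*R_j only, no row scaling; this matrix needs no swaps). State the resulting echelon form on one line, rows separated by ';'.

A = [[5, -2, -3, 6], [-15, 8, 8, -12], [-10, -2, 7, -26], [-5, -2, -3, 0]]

Forward elimination:
R2 <- R2 - (-3)*R1:  [  0   2  -1   6 ]
R3 <- R3 - (-2)*R1:  [   0   -6    1  -14 ]
R4 <- R4 - (-1)*R1:  [  0  -4  -6   6 ]
R3 <- R3 - (-3)*R2:  [  0   0  -2   4 ]
R4 <- R4 - (-2)*R2:  [  0   0  -8  18 ]
R4 <- R4 - (4)*R3:  [ 0  0  0  2 ]
Row echelon form:
[ 5  -2  -3  6 ]
[ 0   2  -1  6 ]
[ 0   0  -2  4 ]
[ 0   0   0  2 ]

REF = [5 -2 -3 6; 0 2 -1 6; 0 0 -2 4; 0 0 0 2]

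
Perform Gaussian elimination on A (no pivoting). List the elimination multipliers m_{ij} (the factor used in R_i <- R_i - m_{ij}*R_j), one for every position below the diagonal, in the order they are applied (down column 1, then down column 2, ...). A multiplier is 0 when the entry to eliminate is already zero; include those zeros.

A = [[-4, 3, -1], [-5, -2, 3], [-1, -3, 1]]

multipliers: 5/4, 1/4, 15/23

Forward elimination:
R2 <- R2 - (5/4)*R1:  [     0  -23/4   17/4 ]
R3 <- R3 - (1/4)*R1:  [     0  -15/4    5/4 ]
R3 <- R3 - (15/23)*R2:  [      0       0  -35/23 ]
Multipliers (in order of application): m_{21} = 5/4, m_{31} = 1/4, m_{32} = 15/23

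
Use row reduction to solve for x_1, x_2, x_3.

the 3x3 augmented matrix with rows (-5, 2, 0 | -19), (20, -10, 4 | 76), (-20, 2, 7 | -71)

(3, -2, -1)

Forward elimination on [A|b]:
R2 <- R2 - (-4)*R1:  [  0  -2   4   0 ]
R3 <- R3 - (4)*R1:  [  0  -6   7   5 ]
R3 <- R3 - (3)*R2:  [  0   0  -5   5 ]
Row echelon form:
[ -5   2   0  |  -19 ]
[  0  -2   4  |    0 ]
[  0   0  -5  |    5 ]
Back-substitution:
x_3 = (5) / -5 = -1
x_2 = (0 - (4)*(-1)) / -2 = -2
x_1 = (-19 - (2)*(-2)) / -5 = 3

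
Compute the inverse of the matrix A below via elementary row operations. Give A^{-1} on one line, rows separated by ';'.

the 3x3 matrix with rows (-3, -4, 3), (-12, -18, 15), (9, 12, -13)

Gauss-Jordan on [A | I]:
R1 <- (1/-3)*R1:  [    1   4/3    -1  |  -1/3     0     0 ]
R2 <- R2 - (-12)*R1:  [  0  -2   3  |  -4   1   0 ]
R3 <- R3 - (9)*R1:  [  0   0  -4  |   3   0   1 ]
R2 <- (1/-2)*R2:  [    0     1  -3/2  |     2  -1/2     0 ]
R1 <- R1 - (4/3)*R2:  [   1    0    1  |   -3  2/3    0 ]
R3 <- (1/-4)*R3:  [    0     0     1  |  -3/4     0  -1/4 ]
R1 <- R1 - (1)*R3:  [    1     0     0  |  -9/4   2/3   1/4 ]
R2 <- R2 - (-3/2)*R3:  [    0     1     0  |   7/8  -1/2  -3/8 ]
Right block of [I | A^{-1}] is the inverse:
[ -9/4   2/3   1/4 ]
[  7/8  -1/2  -3/8 ]
[ -3/4     0  -1/4 ]

inverse = [-9/4 2/3 1/4; 7/8 -1/2 -3/8; -3/4 0 -1/4]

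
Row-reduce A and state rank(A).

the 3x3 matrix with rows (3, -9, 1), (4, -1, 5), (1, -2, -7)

rank(A) = 3

Row reduction:
R2 <- R2 - (4/3)*R1:  [    0    11  11/3 ]
R3 <- R3 - (1/3)*R1:  [     0      1  -22/3 ]
R3 <- R3 - (1/11)*R2:  [     0      0  -23/3 ]
Row echelon form:
[ 3  -9      1 ]
[ 0  11   11/3 ]
[ 0   0  -23/3 ]
Nonzero rows / pivot columns: 3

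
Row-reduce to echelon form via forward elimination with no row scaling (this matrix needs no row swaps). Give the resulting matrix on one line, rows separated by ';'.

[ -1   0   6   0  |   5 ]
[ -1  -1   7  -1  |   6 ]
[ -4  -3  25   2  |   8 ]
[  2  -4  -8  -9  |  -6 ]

REF = [-1 0 6 0 5; 0 -1 1 -1 1; 0 0 -2 5 -15; 0 0 0 -5 0]

Forward elimination:
R2 <- R2 - (1)*R1:  [  0  -1   1  -1   1 ]
R3 <- R3 - (4)*R1:  [   0   -3    1    2  -12 ]
R4 <- R4 - (-2)*R1:  [  0  -4   4  -9   4 ]
R3 <- R3 - (3)*R2:  [   0    0   -2    5  -15 ]
R4 <- R4 - (4)*R2:  [  0   0   0  -5   0 ]
Row echelon form:
[ -1   0   6   0  |    5 ]
[  0  -1   1  -1  |    1 ]
[  0   0  -2   5  |  -15 ]
[  0   0   0  -5  |    0 ]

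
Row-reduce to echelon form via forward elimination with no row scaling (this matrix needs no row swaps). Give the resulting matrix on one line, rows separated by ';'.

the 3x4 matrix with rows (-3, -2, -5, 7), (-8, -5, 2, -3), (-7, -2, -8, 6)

REF = [-3 -2 -5 7; 0 1/3 46/3 -65/3; 0 0 -119 163]

Forward elimination:
R2 <- R2 - (8/3)*R1:  [     0    1/3   46/3  -65/3 ]
R3 <- R3 - (7/3)*R1:  [     0    8/3   11/3  -31/3 ]
R3 <- R3 - (8)*R2:  [    0     0  -119   163 ]
Row echelon form:
[ -3   -2    -5      7 ]
[  0  1/3  46/3  -65/3 ]
[  0    0  -119    163 ]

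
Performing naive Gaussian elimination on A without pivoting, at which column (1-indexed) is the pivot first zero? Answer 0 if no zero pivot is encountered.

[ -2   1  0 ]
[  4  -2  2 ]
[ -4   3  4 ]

first zero-pivot column = 2

Naive forward elimination:
R2 <- R2 - (-2)*R1:  [ 0  0  2 ]
R3 <- R3 - (2)*R1:  [ 0  1  4 ]
Matrix at this point:
[ -2  1  0 ]
[  0  0  2 ]
[  0  1  4 ]
Pivot entry (2,2) is zero but row 3 has 1 in column 2 -> naive elimination stops; a row interchange (e.g. R2 <-> R3) would be required here.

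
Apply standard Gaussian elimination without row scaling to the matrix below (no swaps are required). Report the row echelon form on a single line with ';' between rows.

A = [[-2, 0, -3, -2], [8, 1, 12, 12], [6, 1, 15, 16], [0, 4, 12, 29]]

Forward elimination:
R2 <- R2 - (-4)*R1:  [ 0  1  0  4 ]
R3 <- R3 - (-3)*R1:  [  0   1   6  10 ]
R3 <- R3 - (1)*R2:  [ 0  0  6  6 ]
R4 <- R4 - (4)*R2:  [  0   0  12  13 ]
R4 <- R4 - (2)*R3:  [ 0  0  0  1 ]
Row echelon form:
[ -2  0  -3  -2 ]
[  0  1   0   4 ]
[  0  0   6   6 ]
[  0  0   0   1 ]

REF = [-2 0 -3 -2; 0 1 0 4; 0 0 6 6; 0 0 0 1]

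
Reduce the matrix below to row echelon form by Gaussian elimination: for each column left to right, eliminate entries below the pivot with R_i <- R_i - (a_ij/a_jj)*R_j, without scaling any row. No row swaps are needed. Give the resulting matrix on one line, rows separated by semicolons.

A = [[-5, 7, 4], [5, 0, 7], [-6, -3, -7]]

Forward elimination:
R2 <- R2 - (-1)*R1:  [  0   7  11 ]
R3 <- R3 - (6/5)*R1:  [     0  -57/5  -59/5 ]
R3 <- R3 - (-57/35)*R2:  [      0       0  214/35 ]
Row echelon form:
[ -5  7       4 ]
[  0  7      11 ]
[  0  0  214/35 ]

REF = [-5 7 4; 0 7 11; 0 0 214/35]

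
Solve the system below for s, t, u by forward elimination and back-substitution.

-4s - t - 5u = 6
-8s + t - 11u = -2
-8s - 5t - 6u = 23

Forward elimination on [A|b]:
R2 <- R2 - (2)*R1:  [   0    3   -1  -14 ]
R3 <- R3 - (2)*R1:  [  0  -3   4  11 ]
R3 <- R3 - (-1)*R2:  [  0   0   3  -3 ]
Row echelon form:
[ -4  -1  -5  |    6 ]
[  0   3  -1  |  -14 ]
[  0   0   3  |   -3 ]
Back-substitution:
u = (-3) / 3 = -1
t = (-14 - (-1)*(-1)) / 3 = -5
s = (6 - (-1)*(-5) - (-5)*(-1)) / -4 = 1

(1, -5, -1)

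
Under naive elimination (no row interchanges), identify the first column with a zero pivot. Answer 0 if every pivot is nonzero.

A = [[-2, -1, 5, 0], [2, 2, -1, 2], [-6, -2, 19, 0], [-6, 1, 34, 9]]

first zero-pivot column = 3

Naive forward elimination:
R2 <- R2 - (-1)*R1:  [ 0  1  4  2 ]
R3 <- R3 - (3)*R1:  [ 0  1  4  0 ]
R4 <- R4 - (3)*R1:  [  0   4  19   9 ]
R3 <- R3 - (1)*R2:  [  0   0   0  -2 ]
R4 <- R4 - (4)*R2:  [ 0  0  3  1 ]
Matrix at this point:
[ -2  -1  5   0 ]
[  0   1  4   2 ]
[  0   0  0  -2 ]
[  0   0  3   1 ]
Pivot entry (3,3) is zero but row 4 has 3 in column 3 -> naive elimination stops; a row interchange (e.g. R3 <-> R4) would be required here.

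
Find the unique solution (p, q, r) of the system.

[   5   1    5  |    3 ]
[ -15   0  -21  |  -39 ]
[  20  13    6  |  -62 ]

Forward elimination on [A|b]:
R2 <- R2 - (-3)*R1:  [   0    3   -6  -30 ]
R3 <- R3 - (4)*R1:  [   0    9  -14  -74 ]
R3 <- R3 - (3)*R2:  [  0   0   4  16 ]
Row echelon form:
[ 5  1   5  |    3 ]
[ 0  3  -6  |  -30 ]
[ 0  0   4  |   16 ]
Back-substitution:
r = (16) / 4 = 4
q = (-30 - (-6)*(4)) / 3 = -2
p = (3 - (1)*(-2) - (5)*(4)) / 5 = -3

(-3, -2, 4)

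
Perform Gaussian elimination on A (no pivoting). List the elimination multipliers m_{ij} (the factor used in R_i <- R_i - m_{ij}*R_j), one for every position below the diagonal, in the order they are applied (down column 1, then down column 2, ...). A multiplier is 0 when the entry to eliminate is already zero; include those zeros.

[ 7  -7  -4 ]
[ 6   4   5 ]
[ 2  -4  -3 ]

Forward elimination:
R2 <- R2 - (6/7)*R1:  [    0    10  59/7 ]
R3 <- R3 - (2/7)*R1:  [     0     -2  -13/7 ]
R3 <- R3 - (-1/5)*R2:  [     0      0  -6/35 ]
Multipliers (in order of application): m_{21} = 6/7, m_{31} = 2/7, m_{32} = -1/5

multipliers: 6/7, 2/7, -1/5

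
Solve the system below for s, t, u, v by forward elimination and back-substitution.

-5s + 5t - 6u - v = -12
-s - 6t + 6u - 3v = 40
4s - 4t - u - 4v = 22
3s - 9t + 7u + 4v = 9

(-1, -2, 2, -5)

Forward elimination on [A|b]:
R2 <- R2 - (1/5)*R1:  [     0     -7   36/5  -14/5  212/5 ]
R3 <- R3 - (-4/5)*R1:  [     0      0  -29/5  -24/5   62/5 ]
R4 <- R4 - (-3/5)*R1:  [    0    -6  17/5  17/5   9/5 ]
R4 <- R4 - (6/7)*R2:  [        0         0    -97/35      29/5  -1209/35 ]
R4 <- R4 - (97/203)*R3:  [         0          0          0   1643/203  -8215/203 ]
Row echelon form:
[ -5   5     -6        -1  |        -12 ]
[  0  -7   36/5     -14/5  |      212/5 ]
[  0   0  -29/5     -24/5  |       62/5 ]
[  0   0      0  1643/203  |  -8215/203 ]
Back-substitution:
v = (-8215/203) / (1643/203) = -5
u = (62/5 - (-24/5)*(-5)) / (-29/5) = 2
t = (212/5 - (36/5)*(2) - (-14/5)*(-5)) / -7 = -2
s = (-12 - (5)*(-2) - (-6)*(2) - (-1)*(-5)) / -5 = -1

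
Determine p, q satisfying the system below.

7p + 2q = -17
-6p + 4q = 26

Forward elimination on [A|b]:
R2 <- R2 - (-6/7)*R1:  [    0  40/7  80/7 ]
Row echelon form:
[ 7     2  |   -17 ]
[ 0  40/7  |  80/7 ]
Back-substitution:
q = (80/7) / (40/7) = 2
p = (-17 - (2)*(2)) / 7 = -3

(-3, 2)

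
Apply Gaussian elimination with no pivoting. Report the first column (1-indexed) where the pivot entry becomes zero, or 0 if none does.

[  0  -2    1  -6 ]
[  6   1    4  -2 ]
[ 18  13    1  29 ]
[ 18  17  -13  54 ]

first zero-pivot column = 1

Naive forward elimination:
Pivot entry (1,1) is zero but row 2 has 6 in column 1 -> naive elimination stops; a row interchange (e.g. R1 <-> R2) would be required here.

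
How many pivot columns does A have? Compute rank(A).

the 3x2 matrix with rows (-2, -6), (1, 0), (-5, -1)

rank(A) = 2

Row reduction:
R2 <- R2 - (-1/2)*R1:  [  0  -3 ]
R3 <- R3 - (5/2)*R1:  [  0  14 ]
R3 <- R3 - (-14/3)*R2:  [ 0  0 ]
Row echelon form:
[ -2  -6 ]
[  0  -3 ]
[  0   0 ]
Nonzero rows / pivot columns: 2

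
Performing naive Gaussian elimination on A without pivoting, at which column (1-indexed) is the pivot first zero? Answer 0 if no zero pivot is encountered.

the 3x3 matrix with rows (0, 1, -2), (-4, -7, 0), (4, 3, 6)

first zero-pivot column = 1

Naive forward elimination:
Pivot entry (1,1) is zero but row 2 has -4 in column 1 -> naive elimination stops; a row interchange (e.g. R1 <-> R2) would be required here.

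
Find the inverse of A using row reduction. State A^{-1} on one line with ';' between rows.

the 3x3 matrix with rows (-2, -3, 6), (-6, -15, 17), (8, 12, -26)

Gauss-Jordan on [A | I]:
R1 <- (1/-2)*R1:  [    1   3/2    -3  |  -1/2     0     0 ]
R2 <- R2 - (-6)*R1:  [  0  -6  -1  |  -3   1   0 ]
R3 <- R3 - (8)*R1:  [  0   0  -2  |   4   0   1 ]
R2 <- (1/-6)*R2:  [    0     1   1/6  |   1/2  -1/6     0 ]
R1 <- R1 - (3/2)*R2:  [     1      0  -13/4  |   -5/4    1/4      0 ]
R3 <- (1/-2)*R3:  [    0     0     1  |    -2     0  -1/2 ]
R1 <- R1 - (-13/4)*R3:  [     1      0      0  |  -31/4    1/4  -13/8 ]
R2 <- R2 - (1/6)*R3:  [    0     1     0  |   5/6  -1/6  1/12 ]
Right block of [I | A^{-1}] is the inverse:
[ -31/4   1/4  -13/8 ]
[   5/6  -1/6   1/12 ]
[    -2     0   -1/2 ]

inverse = [-31/4 1/4 -13/8; 5/6 -1/6 1/12; -2 0 -1/2]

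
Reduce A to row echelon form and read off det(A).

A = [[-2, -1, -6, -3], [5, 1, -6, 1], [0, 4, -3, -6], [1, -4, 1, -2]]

det(A) = 1438

Forward elimination:
R2 <- R2 - (-5/2)*R1:  [     0   -3/2    -21  -13/2 ]
R4 <- R4 - (-1/2)*R1:  [    0  -9/2    -2  -7/2 ]
R3 <- R3 - (-8/3)*R2:  [     0      0    -59  -70/3 ]
R4 <- R4 - (3)*R2:  [  0   0  61  16 ]
R4 <- R4 - (-61/59)*R3:  [         0          0          0  -1438/177 ]
Upper-triangular form:
[ -2    -1   -6         -3 ]
[  0  -3/2  -21      -13/2 ]
[  0     0  -59      -70/3 ]
[  0     0    0  -1438/177 ]
det(A) = (-1)^0 * (-2) * (-3/2) * (-59) * (-1438/177) = 1438  (0 row swaps -> sign +1)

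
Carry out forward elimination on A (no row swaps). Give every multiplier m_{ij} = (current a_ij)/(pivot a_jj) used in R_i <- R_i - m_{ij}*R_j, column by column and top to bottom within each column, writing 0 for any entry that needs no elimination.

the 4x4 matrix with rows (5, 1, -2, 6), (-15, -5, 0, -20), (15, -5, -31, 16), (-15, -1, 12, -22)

Forward elimination:
R2 <- R2 - (-3)*R1:  [  0  -2  -6  -2 ]
R3 <- R3 - (3)*R1:  [   0   -8  -25   -2 ]
R4 <- R4 - (-3)*R1:  [  0   2   6  -4 ]
R3 <- R3 - (4)*R2:  [  0   0  -1   6 ]
R4 <- R4 - (-1)*R2:  [  0   0   0  -6 ]
R4: entry in column 3 is already 0 -> m_{43} = 0 (no row operation needed)
Multipliers (in order of application): m_{21} = -3, m_{31} = 3, m_{41} = -3, m_{32} = 4, m_{42} = -1, m_{43} = 0

multipliers: -3, 3, -3, 4, -1, 0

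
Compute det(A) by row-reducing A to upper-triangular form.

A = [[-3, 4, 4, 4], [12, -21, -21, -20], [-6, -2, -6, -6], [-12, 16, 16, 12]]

det(A) = 240

Forward elimination:
R2 <- R2 - (-4)*R1:  [  0  -5  -5  -4 ]
R3 <- R3 - (2)*R1:  [   0  -10  -14  -14 ]
R4 <- R4 - (4)*R1:  [  0   0   0  -4 ]
R3 <- R3 - (2)*R2:  [  0   0  -4  -6 ]
Upper-triangular form:
[ -3   4   4   4 ]
[  0  -5  -5  -4 ]
[  0   0  -4  -6 ]
[  0   0   0  -4 ]
det(A) = (-1)^0 * (-3) * (-5) * (-4) * (-4) = 240  (0 row swaps -> sign +1)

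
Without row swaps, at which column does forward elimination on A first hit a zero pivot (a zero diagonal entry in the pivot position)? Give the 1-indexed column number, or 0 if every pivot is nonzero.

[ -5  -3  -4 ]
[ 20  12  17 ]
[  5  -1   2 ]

Naive forward elimination:
R2 <- R2 - (-4)*R1:  [ 0  0  1 ]
R3 <- R3 - (-1)*R1:  [  0  -4  -2 ]
Matrix at this point:
[ -5  -3  -4 ]
[  0   0   1 ]
[  0  -4  -2 ]
Pivot entry (2,2) is zero but row 3 has -4 in column 2 -> naive elimination stops; a row interchange (e.g. R2 <-> R3) would be required here.

first zero-pivot column = 2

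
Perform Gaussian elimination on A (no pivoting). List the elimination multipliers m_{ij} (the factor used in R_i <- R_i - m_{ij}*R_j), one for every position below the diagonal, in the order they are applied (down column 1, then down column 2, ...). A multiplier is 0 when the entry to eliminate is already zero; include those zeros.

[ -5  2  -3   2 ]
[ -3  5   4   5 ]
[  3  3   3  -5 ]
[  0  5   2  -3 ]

multipliers: 3/5, -3/5, 0, 21/19, 25/19, 107/99

Forward elimination:
R2 <- R2 - (3/5)*R1:  [    0  19/5  29/5  19/5 ]
R3 <- R3 - (-3/5)*R1:  [     0   21/5    6/5  -19/5 ]
R4: entry in column 1 is already 0 -> m_{41} = 0 (no row operation needed)
R3 <- R3 - (21/19)*R2:  [      0       0  -99/19      -8 ]
R4 <- R4 - (25/19)*R2:  [       0        0  -107/19       -8 ]
R4 <- R4 - (107/99)*R3:  [     0      0      0  64/99 ]
Multipliers (in order of application): m_{21} = 3/5, m_{31} = -3/5, m_{41} = 0, m_{32} = 21/19, m_{42} = 25/19, m_{43} = 107/99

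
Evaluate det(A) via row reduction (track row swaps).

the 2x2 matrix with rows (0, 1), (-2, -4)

Forward elimination:
R1 <-> R2   (pivot in column 1 was zero)
[ -2  -4 ]
[  0   1 ]
Upper-triangular form:
[ -2  -4 ]
[  0   1 ]
det(A) = (-1)^1 * (-2) * (1) = 2  (1 row swap -> sign -1)

det(A) = 2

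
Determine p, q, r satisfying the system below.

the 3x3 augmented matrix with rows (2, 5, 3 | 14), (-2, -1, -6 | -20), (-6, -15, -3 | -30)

Forward elimination on [A|b]:
R2 <- R2 - (-1)*R1:  [  0   4  -3  -6 ]
R3 <- R3 - (-3)*R1:  [  0   0   6  12 ]
Row echelon form:
[ 2  5   3  |  14 ]
[ 0  4  -3  |  -6 ]
[ 0  0   6  |  12 ]
Back-substitution:
r = (12) / 6 = 2
q = (-6 - (-3)*(2)) / 4 = 0
p = (14 - (5)*(0) - (3)*(2)) / 2 = 4

(4, 0, 2)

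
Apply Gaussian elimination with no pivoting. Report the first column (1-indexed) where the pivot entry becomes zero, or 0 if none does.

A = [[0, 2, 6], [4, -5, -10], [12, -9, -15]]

first zero-pivot column = 1

Naive forward elimination:
Pivot entry (1,1) is zero but row 2 has 4 in column 1 -> naive elimination stops; a row interchange (e.g. R1 <-> R2) would be required here.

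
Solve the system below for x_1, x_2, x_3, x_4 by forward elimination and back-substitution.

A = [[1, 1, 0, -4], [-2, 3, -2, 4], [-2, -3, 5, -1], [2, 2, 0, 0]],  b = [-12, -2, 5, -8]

Forward elimination on [A|b]:
R2 <- R2 - (-2)*R1:  [   0    5   -2   -4  -26 ]
R3 <- R3 - (-2)*R1:  [   0   -1    5   -9  -19 ]
R4 <- R4 - (2)*R1:  [  0   0   0   8  16 ]
R3 <- R3 - (-1/5)*R2:  [      0       0    23/5   -49/5  -121/5 ]
Row echelon form:
[ 1  1     0     -4  |     -12 ]
[ 0  5    -2     -4  |     -26 ]
[ 0  0  23/5  -49/5  |  -121/5 ]
[ 0  0     0      8  |      16 ]
Back-substitution:
x_4 = (16) / 8 = 2
x_3 = (-121/5 - (-49/5)*(2)) / (23/5) = -1
x_2 = (-26 - (-2)*(-1) - (-4)*(2)) / 5 = -4
x_1 = (-12 - (1)*(-4) - (-4)*(2)) / 1 = 0

(0, -4, -1, 2)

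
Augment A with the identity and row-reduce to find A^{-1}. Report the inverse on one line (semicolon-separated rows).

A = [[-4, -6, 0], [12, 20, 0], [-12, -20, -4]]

inverse = [-5/2 -3/4 0; 3/2 1/2 0; 0 -1/4 -1/4]

Gauss-Jordan on [A | I]:
R1 <- (1/-4)*R1:  [    1   3/2     0  |  -1/4     0     0 ]
R2 <- R2 - (12)*R1:  [ 0  2  0  |  3  1  0 ]
R3 <- R3 - (-12)*R1:  [  0  -2  -4  |  -3   0   1 ]
R2 <- (1/2)*R2:  [   0    1    0  |  3/2  1/2    0 ]
R1 <- R1 - (3/2)*R2:  [    1     0     0  |  -5/2  -3/4     0 ]
R3 <- R3 - (-2)*R2:  [  0   0  -4  |   0   1   1 ]
R3 <- (1/-4)*R3:  [    0     0     1  |     0  -1/4  -1/4 ]
Right block of [I | A^{-1}] is the inverse:
[ -5/2  -3/4     0 ]
[  3/2   1/2     0 ]
[    0  -1/4  -1/4 ]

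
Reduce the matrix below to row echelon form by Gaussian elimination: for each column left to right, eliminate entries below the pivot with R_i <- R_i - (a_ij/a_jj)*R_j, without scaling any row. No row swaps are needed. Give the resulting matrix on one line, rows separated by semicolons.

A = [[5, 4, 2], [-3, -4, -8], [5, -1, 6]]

Forward elimination:
R2 <- R2 - (-3/5)*R1:  [     0   -8/5  -34/5 ]
R3 <- R3 - (1)*R1:  [  0  -5   4 ]
R3 <- R3 - (25/8)*R2:  [     0      0  101/4 ]
Row echelon form:
[ 5     4      2 ]
[ 0  -8/5  -34/5 ]
[ 0     0  101/4 ]

REF = [5 4 2; 0 -8/5 -34/5; 0 0 101/4]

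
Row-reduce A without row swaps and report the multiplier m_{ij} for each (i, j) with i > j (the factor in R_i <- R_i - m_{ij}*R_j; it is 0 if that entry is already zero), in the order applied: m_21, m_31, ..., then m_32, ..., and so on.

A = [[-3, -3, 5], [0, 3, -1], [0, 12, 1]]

multipliers: 0, 0, 4

Forward elimination:
R2: entry in column 1 is already 0 -> m_{21} = 0 (no row operation needed)
R3: entry in column 1 is already 0 -> m_{31} = 0 (no row operation needed)
R3 <- R3 - (4)*R2:  [ 0  0  5 ]
Multipliers (in order of application): m_{21} = 0, m_{31} = 0, m_{32} = 4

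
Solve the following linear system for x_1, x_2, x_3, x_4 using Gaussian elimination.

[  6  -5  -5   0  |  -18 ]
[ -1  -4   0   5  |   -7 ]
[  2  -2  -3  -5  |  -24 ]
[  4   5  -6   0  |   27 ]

Forward elimination on [A|b]:
R2 <- R2 - (-1/6)*R1:  [     0  -29/6   -5/6      5    -10 ]
R3 <- R3 - (1/3)*R1:  [    0  -1/3  -4/3    -5   -18 ]
R4 <- R4 - (2/3)*R1:  [    0  25/3  -8/3     0    39 ]
R3 <- R3 - (2/29)*R2:  [       0        0   -37/29  -155/29  -502/29 ]
R4 <- R4 - (-50/29)*R2:  [       0        0  -119/29   250/29   631/29 ]
R4 <- R4 - (119/37)*R3:  [       0        0        0   955/37  2865/37 ]
Row echelon form:
[ 6     -5      -5        0  |      -18 ]
[ 0  -29/6    -5/6        5  |      -10 ]
[ 0      0  -37/29  -155/29  |  -502/29 ]
[ 0      0       0   955/37  |  2865/37 ]
Back-substitution:
x_4 = (2865/37) / (955/37) = 3
x_3 = (-502/29 - (-155/29)*(3)) / (-37/29) = 1
x_2 = (-10 - (-5/6)*(1) - (5)*(3)) / (-29/6) = 5
x_1 = (-18 - (-5)*(5) - (-5)*(1)) / 6 = 2

(2, 5, 1, 3)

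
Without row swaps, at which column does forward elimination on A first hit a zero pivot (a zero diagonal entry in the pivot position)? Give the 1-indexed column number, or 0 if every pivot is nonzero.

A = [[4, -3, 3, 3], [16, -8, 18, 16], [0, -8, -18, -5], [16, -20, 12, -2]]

Naive forward elimination:
R2 <- R2 - (4)*R1:  [ 0  4  6  4 ]
R4 <- R4 - (4)*R1:  [   0   -8    0  -14 ]
R3 <- R3 - (-2)*R2:  [  0   0  -6   3 ]
R4 <- R4 - (-2)*R2:  [  0   0  12  -6 ]
R4 <- R4 - (-2)*R3:  [ 0  0  0  0 ]
Matrix at this point:
[ 4  -3   3  3 ]
[ 0   4   6  4 ]
[ 0   0  -6  3 ]
[ 0   0   0  0 ]
Pivot entry (4,4) in the last row is zero and there are no rows below to swap with -> zero pivot in column 4 (A is singular).

first zero-pivot column = 4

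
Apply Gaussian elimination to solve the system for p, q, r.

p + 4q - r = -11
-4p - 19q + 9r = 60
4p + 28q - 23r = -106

(-1, -2, 2)

Forward elimination on [A|b]:
R2 <- R2 - (-4)*R1:  [  0  -3   5  16 ]
R3 <- R3 - (4)*R1:  [   0   12  -19  -62 ]
R3 <- R3 - (-4)*R2:  [ 0  0  1  2 ]
Row echelon form:
[ 1   4  -1  |  -11 ]
[ 0  -3   5  |   16 ]
[ 0   0   1  |    2 ]
Back-substitution:
r = (2) / 1 = 2
q = (16 - (5)*(2)) / -3 = -2
p = (-11 - (4)*(-2) - (-1)*(2)) / 1 = -1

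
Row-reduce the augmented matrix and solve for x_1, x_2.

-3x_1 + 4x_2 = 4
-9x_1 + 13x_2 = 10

Forward elimination on [A|b]:
R2 <- R2 - (3)*R1:  [  0   1  -2 ]
Row echelon form:
[ -3  4  |   4 ]
[  0  1  |  -2 ]
Back-substitution:
x_2 = (-2) / 1 = -2
x_1 = (4 - (4)*(-2)) / -3 = -4

(-4, -2)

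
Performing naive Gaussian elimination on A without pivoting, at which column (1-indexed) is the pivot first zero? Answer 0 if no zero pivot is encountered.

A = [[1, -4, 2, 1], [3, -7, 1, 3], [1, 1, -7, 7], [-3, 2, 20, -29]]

first zero-pivot column = 0

Naive forward elimination:
R2 <- R2 - (3)*R1:  [  0   5  -5   0 ]
R3 <- R3 - (1)*R1:  [  0   5  -9   6 ]
R4 <- R4 - (-3)*R1:  [   0  -10   26  -26 ]
R3 <- R3 - (1)*R2:  [  0   0  -4   6 ]
R4 <- R4 - (-2)*R2:  [   0    0   16  -26 ]
R4 <- R4 - (-4)*R3:  [  0   0   0  -2 ]
All pivots nonzero; naive elimination completes without hitting a zero pivot.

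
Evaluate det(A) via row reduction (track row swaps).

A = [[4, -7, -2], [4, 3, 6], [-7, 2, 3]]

det(A) = 308

Forward elimination:
R2 <- R2 - (1)*R1:  [  0  10   8 ]
R3 <- R3 - (-7/4)*R1:  [     0  -41/4   -1/2 ]
R3 <- R3 - (-41/40)*R2:  [     0      0  77/10 ]
Upper-triangular form:
[ 4  -7     -2 ]
[ 0  10      8 ]
[ 0   0  77/10 ]
det(A) = (-1)^0 * (4) * (10) * (77/10) = 308  (0 row swaps -> sign +1)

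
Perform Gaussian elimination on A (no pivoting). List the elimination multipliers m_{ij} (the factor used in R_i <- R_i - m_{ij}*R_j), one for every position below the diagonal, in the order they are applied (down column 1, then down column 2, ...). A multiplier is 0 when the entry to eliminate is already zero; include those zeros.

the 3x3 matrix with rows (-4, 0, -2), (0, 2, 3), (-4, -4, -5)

multipliers: 0, 1, -2

Forward elimination:
R2: entry in column 1 is already 0 -> m_{21} = 0 (no row operation needed)
R3 <- R3 - (1)*R1:  [  0  -4  -3 ]
R3 <- R3 - (-2)*R2:  [ 0  0  3 ]
Multipliers (in order of application): m_{21} = 0, m_{31} = 1, m_{32} = -2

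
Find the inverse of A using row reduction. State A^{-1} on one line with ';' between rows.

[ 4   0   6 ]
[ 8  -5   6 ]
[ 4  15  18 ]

Gauss-Jordan on [A | I]:
R1 <- (1/4)*R1:  [   1    0  3/2  |  1/4    0    0 ]
R2 <- R2 - (8)*R1:  [  0  -5  -6  |  -2   1   0 ]
R3 <- R3 - (4)*R1:  [  0  15  12  |  -1   0   1 ]
R2 <- (1/-5)*R2:  [    0     1   6/5  |   2/5  -1/5     0 ]
R3 <- R3 - (15)*R2:  [  0   0  -6  |  -7   3   1 ]
R3 <- (1/-6)*R3:  [    0     0     1  |   7/6  -1/2  -1/6 ]
R1 <- R1 - (3/2)*R3:  [    1     0     0  |  -3/2   3/4   1/4 ]
R2 <- R2 - (6/5)*R3:  [   0    1    0  |   -1  2/5  1/5 ]
Right block of [I | A^{-1}] is the inverse:
[ -3/2   3/4   1/4 ]
[   -1   2/5   1/5 ]
[  7/6  -1/2  -1/6 ]

inverse = [-3/2 3/4 1/4; -1 2/5 1/5; 7/6 -1/2 -1/6]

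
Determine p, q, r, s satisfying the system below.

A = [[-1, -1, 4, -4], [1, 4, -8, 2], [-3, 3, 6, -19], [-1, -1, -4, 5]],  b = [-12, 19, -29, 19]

(1, -5, -5, -1)

Forward elimination on [A|b]:
R2 <- R2 - (-1)*R1:  [  0   3  -4  -2   7 ]
R3 <- R3 - (3)*R1:  [  0   6  -6  -7   7 ]
R4 <- R4 - (1)*R1:  [  0   0  -8   9  31 ]
R3 <- R3 - (2)*R2:  [  0   0   2  -3  -7 ]
R4 <- R4 - (-4)*R3:  [  0   0   0  -3   3 ]
Row echelon form:
[ -1  -1   4  -4  |  -12 ]
[  0   3  -4  -2  |    7 ]
[  0   0   2  -3  |   -7 ]
[  0   0   0  -3  |    3 ]
Back-substitution:
s = (3) / -3 = -1
r = (-7 - (-3)*(-1)) / 2 = -5
q = (7 - (-4)*(-5) - (-2)*(-1)) / 3 = -5
p = (-12 - (-1)*(-5) - (4)*(-5) - (-4)*(-1)) / -1 = 1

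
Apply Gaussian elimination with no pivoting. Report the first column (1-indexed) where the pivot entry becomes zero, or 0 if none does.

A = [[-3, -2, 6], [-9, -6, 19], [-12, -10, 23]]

first zero-pivot column = 2

Naive forward elimination:
R2 <- R2 - (3)*R1:  [ 0  0  1 ]
R3 <- R3 - (4)*R1:  [  0  -2  -1 ]
Matrix at this point:
[ -3  -2   6 ]
[  0   0   1 ]
[  0  -2  -1 ]
Pivot entry (2,2) is zero but row 3 has -2 in column 2 -> naive elimination stops; a row interchange (e.g. R2 <-> R3) would be required here.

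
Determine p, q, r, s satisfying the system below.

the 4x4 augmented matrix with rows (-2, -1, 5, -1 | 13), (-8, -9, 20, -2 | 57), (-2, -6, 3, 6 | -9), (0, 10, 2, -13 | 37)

Forward elimination on [A|b]:
R2 <- R2 - (4)*R1:  [  0  -5   0   2   5 ]
R3 <- R3 - (1)*R1:  [   0   -5   -2    7  -22 ]
R3 <- R3 - (1)*R2:  [   0    0   -2    5  -27 ]
R4 <- R4 - (-2)*R2:  [  0   0   2  -9  47 ]
R4 <- R4 - (-1)*R3:  [  0   0   0  -4  20 ]
Row echelon form:
[ -2  -1   5  -1  |   13 ]
[  0  -5   0   2  |    5 ]
[  0   0  -2   5  |  -27 ]
[  0   0   0  -4  |   20 ]
Back-substitution:
s = (20) / -4 = -5
r = (-27 - (5)*(-5)) / -2 = 1
q = (5 - (2)*(-5)) / -5 = -3
p = (13 - (-1)*(-3) - (5)*(1) - (-1)*(-5)) / -2 = 0

(0, -3, 1, -5)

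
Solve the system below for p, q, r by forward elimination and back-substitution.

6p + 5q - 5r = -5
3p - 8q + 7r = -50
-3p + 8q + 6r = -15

(-5, 0, -5)

Forward elimination on [A|b]:
R2 <- R2 - (1/2)*R1:  [     0  -21/2   19/2  -95/2 ]
R3 <- R3 - (-1/2)*R1:  [     0   21/2    7/2  -35/2 ]
R3 <- R3 - (-1)*R2:  [   0    0   13  -65 ]
Row echelon form:
[ 6      5    -5  |     -5 ]
[ 0  -21/2  19/2  |  -95/2 ]
[ 0      0    13  |    -65 ]
Back-substitution:
r = (-65) / 13 = -5
q = (-95/2 - (19/2)*(-5)) / (-21/2) = 0
p = (-5 - (5)*(0) - (-5)*(-5)) / 6 = -5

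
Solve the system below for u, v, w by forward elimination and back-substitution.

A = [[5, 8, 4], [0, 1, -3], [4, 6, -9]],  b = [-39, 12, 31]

(1, -3, -5)

Forward elimination on [A|b]:
R3 <- R3 - (4/5)*R1:  [     0   -2/5  -61/5  311/5 ]
R3 <- R3 - (-2/5)*R2:  [     0      0  -67/5     67 ]
Row echelon form:
[ 5  8      4  |  -39 ]
[ 0  1     -3  |   12 ]
[ 0  0  -67/5  |   67 ]
Back-substitution:
w = (67) / (-67/5) = -5
v = (12 - (-3)*(-5)) / 1 = -3
u = (-39 - (8)*(-3) - (4)*(-5)) / 5 = 1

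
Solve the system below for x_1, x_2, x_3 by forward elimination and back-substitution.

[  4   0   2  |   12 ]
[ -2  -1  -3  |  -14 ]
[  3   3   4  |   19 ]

Forward elimination on [A|b]:
R2 <- R2 - (-1/2)*R1:  [  0  -1  -2  -8 ]
R3 <- R3 - (3/4)*R1:  [   0    3  5/2   10 ]
R3 <- R3 - (-3)*R2:  [    0     0  -7/2   -14 ]
Row echelon form:
[ 4   0     2  |   12 ]
[ 0  -1    -2  |   -8 ]
[ 0   0  -7/2  |  -14 ]
Back-substitution:
x_3 = (-14) / (-7/2) = 4
x_2 = (-8 - (-2)*(4)) / -1 = 0
x_1 = (12 - (2)*(4)) / 4 = 1

(1, 0, 4)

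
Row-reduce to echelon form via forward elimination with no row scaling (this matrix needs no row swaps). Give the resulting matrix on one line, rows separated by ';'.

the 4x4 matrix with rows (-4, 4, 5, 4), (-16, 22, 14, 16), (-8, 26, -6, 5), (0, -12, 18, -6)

Forward elimination:
R2 <- R2 - (4)*R1:  [  0   6  -6   0 ]
R3 <- R3 - (2)*R1:  [   0   18  -16   -3 ]
R3 <- R3 - (3)*R2:  [  0   0   2  -3 ]
R4 <- R4 - (-2)*R2:  [  0   0   6  -6 ]
R4 <- R4 - (3)*R3:  [ 0  0  0  3 ]
Row echelon form:
[ -4  4   5   4 ]
[  0  6  -6   0 ]
[  0  0   2  -3 ]
[  0  0   0   3 ]

REF = [-4 4 5 4; 0 6 -6 0; 0 0 2 -3; 0 0 0 3]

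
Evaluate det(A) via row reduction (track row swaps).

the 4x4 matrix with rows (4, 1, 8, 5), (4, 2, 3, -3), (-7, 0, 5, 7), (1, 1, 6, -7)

det(A) = -1172

Forward elimination:
R2 <- R2 - (1)*R1:  [  0   1  -5  -8 ]
R3 <- R3 - (-7/4)*R1:  [    0   7/4    19  63/4 ]
R4 <- R4 - (1/4)*R1:  [     0    3/4      4  -33/4 ]
R3 <- R3 - (7/4)*R2:  [     0      0  111/4  119/4 ]
R4 <- R4 - (3/4)*R2:  [    0     0  31/4  -9/4 ]
R4 <- R4 - (31/111)*R3:  [         0          0          0  -1172/111 ]
Upper-triangular form:
[ 4  1      8          5 ]
[ 0  1     -5         -8 ]
[ 0  0  111/4      119/4 ]
[ 0  0      0  -1172/111 ]
det(A) = (-1)^0 * (4) * (1) * (111/4) * (-1172/111) = -1172  (0 row swaps -> sign +1)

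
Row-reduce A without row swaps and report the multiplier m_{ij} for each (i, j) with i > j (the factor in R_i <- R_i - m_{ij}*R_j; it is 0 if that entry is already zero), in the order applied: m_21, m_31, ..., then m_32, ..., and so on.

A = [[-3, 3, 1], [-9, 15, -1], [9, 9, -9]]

multipliers: 3, -3, 3

Forward elimination:
R2 <- R2 - (3)*R1:  [  0   6  -4 ]
R3 <- R3 - (-3)*R1:  [  0  18  -6 ]
R3 <- R3 - (3)*R2:  [ 0  0  6 ]
Multipliers (in order of application): m_{21} = 3, m_{31} = -3, m_{32} = 3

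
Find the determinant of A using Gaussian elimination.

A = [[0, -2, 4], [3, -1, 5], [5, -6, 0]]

Forward elimination:
R1 <-> R2   (pivot in column 1 was zero)
[ 3  -1  5 ]
[ 0  -2  4 ]
[ 5  -6  0 ]
R3 <- R3 - (5/3)*R1:  [     0  -13/3  -25/3 ]
R3 <- R3 - (13/6)*R2:  [   0    0  -17 ]
Upper-triangular form:
[ 3  -1    5 ]
[ 0  -2    4 ]
[ 0   0  -17 ]
det(A) = (-1)^1 * (3) * (-2) * (-17) = -102  (1 row swap -> sign -1)

det(A) = -102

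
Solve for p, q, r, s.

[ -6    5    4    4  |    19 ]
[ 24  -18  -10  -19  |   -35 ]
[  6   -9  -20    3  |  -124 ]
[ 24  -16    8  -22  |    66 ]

(-1, 1, 5, -3)

Forward elimination on [A|b]:
R2 <- R2 - (-4)*R1:  [  0   2   6  -3  41 ]
R3 <- R3 - (-1)*R1:  [    0    -4   -16     7  -105 ]
R4 <- R4 - (-4)*R1:  [   0    4   24   -6  142 ]
R3 <- R3 - (-2)*R2:  [   0    0   -4    1  -23 ]
R4 <- R4 - (2)*R2:  [  0   0  12   0  60 ]
R4 <- R4 - (-3)*R3:  [  0   0   0   3  -9 ]
Row echelon form:
[ -6  5   4   4  |   19 ]
[  0  2   6  -3  |   41 ]
[  0  0  -4   1  |  -23 ]
[  0  0   0   3  |   -9 ]
Back-substitution:
s = (-9) / 3 = -3
r = (-23 - (1)*(-3)) / -4 = 5
q = (41 - (6)*(5) - (-3)*(-3)) / 2 = 1
p = (19 - (5)*(1) - (4)*(5) - (4)*(-3)) / -6 = -1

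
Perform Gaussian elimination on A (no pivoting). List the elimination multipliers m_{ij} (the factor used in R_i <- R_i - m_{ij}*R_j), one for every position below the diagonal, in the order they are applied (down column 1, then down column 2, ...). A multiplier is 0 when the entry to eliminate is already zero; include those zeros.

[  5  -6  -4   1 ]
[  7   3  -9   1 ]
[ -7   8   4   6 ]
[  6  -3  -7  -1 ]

multipliers: 7/5, -7/5, 6/5, -2/57, 7/19, 27/49

Forward elimination:
R2 <- R2 - (7/5)*R1:  [     0   57/5  -17/5   -2/5 ]
R3 <- R3 - (-7/5)*R1:  [    0  -2/5  -8/5  37/5 ]
R4 <- R4 - (6/5)*R1:  [     0   21/5  -11/5  -11/5 ]
R3 <- R3 - (-2/57)*R2:  [      0       0  -98/57  421/57 ]
R4 <- R4 - (7/19)*R2:  [      0       0  -18/19  -39/19 ]
R4 <- R4 - (27/49)*R3:  [       0        0        0  -300/49 ]
Multipliers (in order of application): m_{21} = 7/5, m_{31} = -7/5, m_{41} = 6/5, m_{32} = -2/57, m_{42} = 7/19, m_{43} = 27/49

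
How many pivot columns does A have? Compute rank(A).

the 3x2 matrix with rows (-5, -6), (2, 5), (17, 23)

rank(A) = 2

Row reduction:
R2 <- R2 - (-2/5)*R1:  [    0  13/5 ]
R3 <- R3 - (-17/5)*R1:  [    0  13/5 ]
R3 <- R3 - (1)*R2:  [ 0  0 ]
Row echelon form:
[ -5    -6 ]
[  0  13/5 ]
[  0     0 ]
Nonzero rows / pivot columns: 2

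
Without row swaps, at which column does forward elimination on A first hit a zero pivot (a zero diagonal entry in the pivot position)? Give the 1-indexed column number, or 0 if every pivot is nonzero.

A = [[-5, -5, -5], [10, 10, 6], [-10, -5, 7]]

Naive forward elimination:
R2 <- R2 - (-2)*R1:  [  0   0  -4 ]
R3 <- R3 - (2)*R1:  [  0   5  17 ]
Matrix at this point:
[ -5  -5  -5 ]
[  0   0  -4 ]
[  0   5  17 ]
Pivot entry (2,2) is zero but row 3 has 5 in column 2 -> naive elimination stops; a row interchange (e.g. R2 <-> R3) would be required here.

first zero-pivot column = 2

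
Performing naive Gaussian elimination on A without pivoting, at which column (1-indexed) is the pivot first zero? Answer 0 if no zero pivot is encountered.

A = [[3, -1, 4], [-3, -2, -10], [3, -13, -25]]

Naive forward elimination:
R2 <- R2 - (-1)*R1:  [  0  -3  -6 ]
R3 <- R3 - (1)*R1:  [   0  -12  -29 ]
R3 <- R3 - (4)*R2:  [  0   0  -5 ]
All pivots nonzero; naive elimination completes without hitting a zero pivot.

first zero-pivot column = 0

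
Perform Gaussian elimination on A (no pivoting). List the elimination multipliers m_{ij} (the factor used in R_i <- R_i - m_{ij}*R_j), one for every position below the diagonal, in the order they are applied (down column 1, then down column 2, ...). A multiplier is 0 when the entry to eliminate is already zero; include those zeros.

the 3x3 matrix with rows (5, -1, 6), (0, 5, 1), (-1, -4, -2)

Forward elimination:
R2: entry in column 1 is already 0 -> m_{21} = 0 (no row operation needed)
R3 <- R3 - (-1/5)*R1:  [     0  -21/5   -4/5 ]
R3 <- R3 - (-21/25)*R2:  [    0     0  1/25 ]
Multipliers (in order of application): m_{21} = 0, m_{31} = -1/5, m_{32} = -21/25

multipliers: 0, -1/5, -21/25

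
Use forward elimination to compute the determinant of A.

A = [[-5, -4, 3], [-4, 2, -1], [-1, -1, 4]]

det(A) = -85

Forward elimination:
R2 <- R2 - (4/5)*R1:  [     0   26/5  -17/5 ]
R3 <- R3 - (1/5)*R1:  [    0  -1/5  17/5 ]
R3 <- R3 - (-1/26)*R2:  [     0      0  85/26 ]
Upper-triangular form:
[ -5    -4      3 ]
[  0  26/5  -17/5 ]
[  0     0  85/26 ]
det(A) = (-1)^0 * (-5) * (26/5) * (85/26) = -85  (0 row swaps -> sign +1)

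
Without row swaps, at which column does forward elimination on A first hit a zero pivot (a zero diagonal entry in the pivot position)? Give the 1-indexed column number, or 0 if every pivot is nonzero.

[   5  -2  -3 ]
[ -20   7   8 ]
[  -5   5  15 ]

Naive forward elimination:
R2 <- R2 - (-4)*R1:  [  0  -1  -4 ]
R3 <- R3 - (-1)*R1:  [  0   3  12 ]
R3 <- R3 - (-3)*R2:  [ 0  0  0 ]
Matrix at this point:
[ 5  -2  -3 ]
[ 0  -1  -4 ]
[ 0   0   0 ]
Pivot entry (3,3) in the last row is zero and there are no rows below to swap with -> zero pivot in column 3 (A is singular).

first zero-pivot column = 3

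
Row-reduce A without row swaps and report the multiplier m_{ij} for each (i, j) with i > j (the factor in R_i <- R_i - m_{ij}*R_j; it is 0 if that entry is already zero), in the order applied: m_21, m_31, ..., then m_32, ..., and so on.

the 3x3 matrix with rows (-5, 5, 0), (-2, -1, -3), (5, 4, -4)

Forward elimination:
R2 <- R2 - (2/5)*R1:  [  0  -3  -3 ]
R3 <- R3 - (-1)*R1:  [  0   9  -4 ]
R3 <- R3 - (-3)*R2:  [   0    0  -13 ]
Multipliers (in order of application): m_{21} = 2/5, m_{31} = -1, m_{32} = -3

multipliers: 2/5, -1, -3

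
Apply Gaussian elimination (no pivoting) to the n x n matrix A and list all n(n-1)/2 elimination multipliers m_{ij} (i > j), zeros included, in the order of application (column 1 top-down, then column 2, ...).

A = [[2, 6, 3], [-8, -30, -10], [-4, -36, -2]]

multipliers: -4, -2, 4

Forward elimination:
R2 <- R2 - (-4)*R1:  [  0  -6   2 ]
R3 <- R3 - (-2)*R1:  [   0  -24    4 ]
R3 <- R3 - (4)*R2:  [  0   0  -4 ]
Multipliers (in order of application): m_{21} = -4, m_{31} = -2, m_{32} = 4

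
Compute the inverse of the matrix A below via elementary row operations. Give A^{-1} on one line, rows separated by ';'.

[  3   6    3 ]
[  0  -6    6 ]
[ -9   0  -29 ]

Gauss-Jordan on [A | I]:
R1 <- (1/3)*R1:  [   1    2    1  |  1/3    0    0 ]
R3 <- R3 - (-9)*R1:  [   0   18  -20  |    3    0    1 ]
R2 <- (1/-6)*R2:  [    0     1    -1  |     0  -1/6     0 ]
R1 <- R1 - (2)*R2:  [   1    0    3  |  1/3  1/3    0 ]
R3 <- R3 - (18)*R2:  [  0   0  -2  |   3   3   1 ]
R3 <- (1/-2)*R3:  [    0     0     1  |  -3/2  -3/2  -1/2 ]
R1 <- R1 - (3)*R3:  [    1     0     0  |  29/6  29/6   3/2 ]
R2 <- R2 - (-1)*R3:  [    0     1     0  |  -3/2  -5/3  -1/2 ]
Right block of [I | A^{-1}] is the inverse:
[ 29/6  29/6   3/2 ]
[ -3/2  -5/3  -1/2 ]
[ -3/2  -3/2  -1/2 ]

inverse = [29/6 29/6 3/2; -3/2 -5/3 -1/2; -3/2 -3/2 -1/2]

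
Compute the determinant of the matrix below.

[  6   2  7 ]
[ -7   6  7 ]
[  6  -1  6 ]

Forward elimination:
R2 <- R2 - (-7/6)*R1:  [    0  25/3  91/6 ]
R3 <- R3 - (1)*R1:  [  0  -3  -1 ]
R3 <- R3 - (-9/25)*R2:  [      0       0  223/50 ]
Upper-triangular form:
[ 6     2       7 ]
[ 0  25/3    91/6 ]
[ 0     0  223/50 ]
det(A) = (-1)^0 * (6) * (25/3) * (223/50) = 223  (0 row swaps -> sign +1)

det(A) = 223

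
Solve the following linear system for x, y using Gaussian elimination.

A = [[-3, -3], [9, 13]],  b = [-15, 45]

(5, 0)

Forward elimination on [A|b]:
R2 <- R2 - (-3)*R1:  [ 0  4  0 ]
Row echelon form:
[ -3  -3  |  -15 ]
[  0   4  |    0 ]
Back-substitution:
y = (0) / 4 = 0
x = (-15 - (-3)*(0)) / -3 = 5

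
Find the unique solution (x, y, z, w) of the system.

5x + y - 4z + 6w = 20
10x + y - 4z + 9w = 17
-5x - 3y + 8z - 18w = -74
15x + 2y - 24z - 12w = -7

Forward elimination on [A|b]:
R2 <- R2 - (2)*R1:  [   0   -1    4   -3  -23 ]
R3 <- R3 - (-1)*R1:  [   0   -2    4  -12  -54 ]
R4 <- R4 - (3)*R1:  [   0   -1  -12  -30  -67 ]
R3 <- R3 - (2)*R2:  [  0   0  -4  -6  -8 ]
R4 <- R4 - (1)*R2:  [   0    0  -16  -27  -44 ]
R4 <- R4 - (4)*R3:  [   0    0    0   -3  -12 ]
Row echelon form:
[ 5   1  -4   6  |   20 ]
[ 0  -1   4  -3  |  -23 ]
[ 0   0  -4  -6  |   -8 ]
[ 0   0   0  -3  |  -12 ]
Back-substitution:
w = (-12) / -3 = 4
z = (-8 - (-6)*(4)) / -4 = -4
y = (-23 - (4)*(-4) - (-3)*(4)) / -1 = -5
x = (20 - (1)*(-5) - (-4)*(-4) - (6)*(4)) / 5 = -3

(-3, -5, -4, 4)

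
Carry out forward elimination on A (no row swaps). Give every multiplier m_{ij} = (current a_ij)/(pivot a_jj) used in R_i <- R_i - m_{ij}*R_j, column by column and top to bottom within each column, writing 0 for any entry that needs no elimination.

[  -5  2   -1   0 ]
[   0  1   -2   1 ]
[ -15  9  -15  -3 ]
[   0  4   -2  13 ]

Forward elimination:
R2: entry in column 1 is already 0 -> m_{21} = 0 (no row operation needed)
R3 <- R3 - (3)*R1:  [   0    3  -12   -3 ]
R4: entry in column 1 is already 0 -> m_{41} = 0 (no row operation needed)
R3 <- R3 - (3)*R2:  [  0   0  -6  -6 ]
R4 <- R4 - (4)*R2:  [ 0  0  6  9 ]
R4 <- R4 - (-1)*R3:  [ 0  0  0  3 ]
Multipliers (in order of application): m_{21} = 0, m_{31} = 3, m_{41} = 0, m_{32} = 3, m_{42} = 4, m_{43} = -1

multipliers: 0, 3, 0, 3, 4, -1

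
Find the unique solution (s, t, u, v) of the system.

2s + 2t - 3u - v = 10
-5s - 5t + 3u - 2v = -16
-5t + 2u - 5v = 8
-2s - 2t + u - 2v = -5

Forward elimination on [A|b]:
R2 <- R2 - (-5/2)*R1:  [    0     0  -9/2  -9/2     9 ]
R4 <- R4 - (-1)*R1:  [  0   0  -2  -3   5 ]
R2 <-> R3   (pivot in column 2 was zero)
[ 2   2    -3    -1  10 ]
[ 0  -5     2    -5   8 ]
[ 0   0  -9/2  -9/2   9 ]
[ 0   0    -2    -3   5 ]
R4 <- R4 - (4/9)*R3:  [  0   0   0  -1   1 ]
Row echelon form:
[ 2   2    -3    -1  |  10 ]
[ 0  -5     2    -5  |   8 ]
[ 0   0  -9/2  -9/2  |   9 ]
[ 0   0     0    -1  |   1 ]
Back-substitution:
v = (1) / -1 = -1
u = (9 - (-9/2)*(-1)) / (-9/2) = -1
t = (8 - (2)*(-1) - (-5)*(-1)) / -5 = -1
s = (10 - (2)*(-1) - (-3)*(-1) - (-1)*(-1)) / 2 = 4

(4, -1, -1, -1)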